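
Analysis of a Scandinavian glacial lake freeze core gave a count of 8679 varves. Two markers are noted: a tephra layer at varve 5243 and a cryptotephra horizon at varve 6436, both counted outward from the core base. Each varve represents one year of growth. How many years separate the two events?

6436 − 5243 = 1193 varves lie between the two events.
At one varve per year, 1193 years elapsed between them.

1193 years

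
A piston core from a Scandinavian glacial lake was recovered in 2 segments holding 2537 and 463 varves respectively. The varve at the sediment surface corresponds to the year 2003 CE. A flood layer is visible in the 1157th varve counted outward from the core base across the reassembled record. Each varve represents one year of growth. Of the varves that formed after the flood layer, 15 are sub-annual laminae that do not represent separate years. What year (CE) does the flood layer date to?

Total varves = 2537 + 463 = 3000.
3000 − 1157 = 1843 varves lie beyond the flood layer toward the sediment surface.
Removing the 15 false varves leaves 1843 − 15 = 1828 true varves beyond the flood layer.
2003 − 1828 = 175 CE.

175 CE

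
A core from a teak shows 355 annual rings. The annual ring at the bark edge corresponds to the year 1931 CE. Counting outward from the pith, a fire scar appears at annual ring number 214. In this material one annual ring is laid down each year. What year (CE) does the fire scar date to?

355 − 214 = 141 annual rings lie beyond the fire scar toward the bark edge.
Counting back 141 years from 1931 CE places the fire scar in 1931 − 141 = 1790 CE.

1790 CE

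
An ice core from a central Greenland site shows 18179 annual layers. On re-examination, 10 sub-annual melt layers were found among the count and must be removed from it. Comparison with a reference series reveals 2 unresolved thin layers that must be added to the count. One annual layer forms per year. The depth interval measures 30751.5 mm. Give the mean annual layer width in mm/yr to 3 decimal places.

1.692 mm/yr

Correcting the raw count gives 18179 − 10 + 2 = 18171 true annual layers.
Mean rate = 30751.5 mm / 18171 years ≈ 1.692 mm/yr.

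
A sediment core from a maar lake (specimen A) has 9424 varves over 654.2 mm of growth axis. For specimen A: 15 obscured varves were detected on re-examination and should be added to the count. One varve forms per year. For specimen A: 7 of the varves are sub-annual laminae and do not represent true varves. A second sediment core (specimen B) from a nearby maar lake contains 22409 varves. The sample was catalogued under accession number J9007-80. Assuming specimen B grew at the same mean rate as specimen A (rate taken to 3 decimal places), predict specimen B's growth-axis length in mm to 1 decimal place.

Specimen A: after corrections the count is 9424 − 7 + 15 = 9432 varves.
A: 654.2 mm over 9432 years gives 654.2 / 9432 ≈ 0.069 mm/yr.
B's length ≈ 0.069 × 22409 = 1546.2 mm.

1546.2 mm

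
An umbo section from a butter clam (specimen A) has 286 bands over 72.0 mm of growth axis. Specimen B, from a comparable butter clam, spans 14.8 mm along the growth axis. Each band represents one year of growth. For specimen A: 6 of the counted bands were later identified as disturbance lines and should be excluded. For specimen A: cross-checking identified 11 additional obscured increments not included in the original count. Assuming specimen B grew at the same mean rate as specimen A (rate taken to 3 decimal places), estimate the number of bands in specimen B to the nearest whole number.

60 bands

Specimen A: adjusted count: 286 − 6 + 11 = 291 bands.
A: Extension rate ≈ 72.0 / 291 = 0.247 mm/year.
Specimen B: 14.8 mm / 0.247 mm per year = 59.92 years ≈ 60 bands.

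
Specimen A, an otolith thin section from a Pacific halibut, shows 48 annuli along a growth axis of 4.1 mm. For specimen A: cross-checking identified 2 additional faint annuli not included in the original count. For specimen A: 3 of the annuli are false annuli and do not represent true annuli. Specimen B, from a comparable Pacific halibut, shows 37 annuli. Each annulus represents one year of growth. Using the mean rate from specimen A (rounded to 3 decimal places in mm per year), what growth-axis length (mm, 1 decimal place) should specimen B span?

3.2 mm

Specimen A: adjusted count: 48 − 3 + 2 = 47 annuli.
A: Extension rate ≈ 4.1 / 47 = 0.087 mm/yr.
B's length ≈ 0.087 × 37 = 3.2 mm.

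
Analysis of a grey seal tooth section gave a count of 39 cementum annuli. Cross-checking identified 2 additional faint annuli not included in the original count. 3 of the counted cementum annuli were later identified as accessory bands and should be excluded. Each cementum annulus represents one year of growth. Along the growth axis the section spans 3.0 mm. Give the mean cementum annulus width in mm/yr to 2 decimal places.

True cementum annulus count = 39 − 3 + 2 = 38.
Extension rate ≈ 3.0 / 38 = 0.08 mm/yr.

0.08 mm/yr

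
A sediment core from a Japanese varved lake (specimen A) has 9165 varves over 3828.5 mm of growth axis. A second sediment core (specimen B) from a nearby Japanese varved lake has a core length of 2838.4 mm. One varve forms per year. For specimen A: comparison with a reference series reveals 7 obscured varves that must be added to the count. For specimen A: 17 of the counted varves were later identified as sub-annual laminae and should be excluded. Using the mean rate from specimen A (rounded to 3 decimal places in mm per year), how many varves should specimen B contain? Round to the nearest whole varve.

Specimen A: true varve count = 9165 − 17 + 7 = 9155.
A: Mean rate = 3828.5 mm / 9155 years ≈ 0.418 mm per year.
Specimen B: 2838.4 mm / 0.418 mm per year = 6790.43 years ≈ 6790 varves.

6790 varves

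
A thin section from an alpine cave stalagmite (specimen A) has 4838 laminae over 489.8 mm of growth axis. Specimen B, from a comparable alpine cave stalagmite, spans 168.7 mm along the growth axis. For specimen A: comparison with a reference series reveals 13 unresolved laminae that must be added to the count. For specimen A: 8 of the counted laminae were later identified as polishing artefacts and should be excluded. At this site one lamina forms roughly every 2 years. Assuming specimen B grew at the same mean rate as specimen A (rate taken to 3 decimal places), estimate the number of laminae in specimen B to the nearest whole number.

1654 laminae

Specimen A: correcting the raw count gives 4838 − 8 + 13 = 4843 true laminae.
Specimen A: at 2 years per lamina, 4843 × 2 = 9686 years.
A: Mean rate = 489.8 mm / 9686 years ≈ 0.051 mm/year.
B spans 168.7 / 0.051 = 3307.84 years; at 2 years per lamina that is 3307.84 / 2 ≈ 1654 laminae.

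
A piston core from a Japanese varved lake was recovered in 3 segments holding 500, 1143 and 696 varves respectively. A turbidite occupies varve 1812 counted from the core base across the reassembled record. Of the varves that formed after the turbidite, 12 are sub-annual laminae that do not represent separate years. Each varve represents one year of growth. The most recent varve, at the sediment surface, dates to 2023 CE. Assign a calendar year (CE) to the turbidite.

Total varves = 500 + 1143 + 696 = 2339.
The turbidite sits at varve 1812 from the core base, so 2339 − 1812 = 527 varves formed after it.
Excluding 12 false varves: 527 − 12 = 515.
2023 − 515 = 1508 CE.

1508 CE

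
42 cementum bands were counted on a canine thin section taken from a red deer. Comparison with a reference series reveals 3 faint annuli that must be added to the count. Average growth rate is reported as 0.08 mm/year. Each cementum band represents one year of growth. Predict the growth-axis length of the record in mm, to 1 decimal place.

3.6 mm

True cementum band count = 42 + 3 = 45.
Length ≈ 0.08 × 45 = 3.6 mm.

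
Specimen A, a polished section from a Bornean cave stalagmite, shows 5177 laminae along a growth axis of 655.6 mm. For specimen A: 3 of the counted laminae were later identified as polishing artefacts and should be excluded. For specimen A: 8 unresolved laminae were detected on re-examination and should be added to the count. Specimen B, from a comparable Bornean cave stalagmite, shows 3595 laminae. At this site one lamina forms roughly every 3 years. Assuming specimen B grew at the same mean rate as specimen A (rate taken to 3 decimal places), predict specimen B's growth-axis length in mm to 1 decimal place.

453.0 mm

Specimen A: correcting the raw count gives 5177 − 3 + 8 = 5182 true laminae.
Specimen A: 5182 laminae at 3 years each span 5182 × 3 = 15546 years.
A: Mean rate = 655.6 mm / 15546 years ≈ 0.042 mm/year.
Specimen B: at 3 years per lamina, 3595 × 3 = 10785 years. For B, 0.042 mm/year × 10785 years = 453.0 mm.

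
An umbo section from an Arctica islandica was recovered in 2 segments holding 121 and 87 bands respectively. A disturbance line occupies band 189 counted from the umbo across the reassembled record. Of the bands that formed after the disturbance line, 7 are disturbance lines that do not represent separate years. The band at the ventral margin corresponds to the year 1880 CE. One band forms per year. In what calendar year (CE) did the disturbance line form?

1868 CE

Total bands = 121 + 87 = 208.
The disturbance line sits at band 189 from the umbo, so 208 − 189 = 19 bands formed after it.
Excluding 7 false bands: 19 − 7 = 12.
Counting back 12 years from 1880 CE places the disturbance line in 1880 − 12 = 1868 CE.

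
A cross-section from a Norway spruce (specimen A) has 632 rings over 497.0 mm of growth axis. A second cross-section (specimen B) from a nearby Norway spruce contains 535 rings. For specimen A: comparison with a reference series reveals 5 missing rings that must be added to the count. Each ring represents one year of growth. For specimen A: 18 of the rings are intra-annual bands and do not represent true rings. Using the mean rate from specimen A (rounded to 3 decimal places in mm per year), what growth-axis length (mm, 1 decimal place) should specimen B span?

Specimen A: true ring count = 632 − 18 + 5 = 619.
A: 497.0 mm over 619 years gives 497.0 / 619 ≈ 0.803 mm/year.
B's length ≈ 0.803 × 535 = 429.6 mm.

429.6 mm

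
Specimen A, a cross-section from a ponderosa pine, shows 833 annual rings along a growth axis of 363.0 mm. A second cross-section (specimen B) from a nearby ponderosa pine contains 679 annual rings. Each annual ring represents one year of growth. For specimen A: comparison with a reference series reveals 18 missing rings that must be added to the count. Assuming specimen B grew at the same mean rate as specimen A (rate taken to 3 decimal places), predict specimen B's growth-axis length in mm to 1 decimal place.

Specimen A: correcting the raw count gives 833 + 18 = 851 true annual rings.
A: Extension rate ≈ 363.0 / 851 = 0.427 mm/yr.
B's length ≈ 0.427 × 679 = 289.9 mm.

289.9 mm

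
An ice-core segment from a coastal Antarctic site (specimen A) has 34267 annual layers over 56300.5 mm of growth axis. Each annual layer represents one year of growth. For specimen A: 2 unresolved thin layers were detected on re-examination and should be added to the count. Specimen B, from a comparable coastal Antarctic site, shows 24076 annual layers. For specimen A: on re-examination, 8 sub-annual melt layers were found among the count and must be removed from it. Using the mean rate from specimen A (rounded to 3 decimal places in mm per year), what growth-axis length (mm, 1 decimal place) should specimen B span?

Specimen A: true annual layer count = 34267 − 8 + 2 = 34261.
A: Mean rate = 56300.5 mm / 34261 years ≈ 1.643 mm/yr.
For B, 1.643 mm/year × 24076 years = 39556.9 mm.

39556.9 mm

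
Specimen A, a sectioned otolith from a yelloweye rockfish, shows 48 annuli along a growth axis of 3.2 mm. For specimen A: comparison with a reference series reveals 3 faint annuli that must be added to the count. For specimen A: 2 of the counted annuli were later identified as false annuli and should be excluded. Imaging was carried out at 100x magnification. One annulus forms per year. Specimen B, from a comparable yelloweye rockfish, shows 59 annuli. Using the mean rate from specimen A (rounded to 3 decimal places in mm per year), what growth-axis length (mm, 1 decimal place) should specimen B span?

Specimen A: after corrections the count is 48 − 2 + 3 = 49 annuli.
A: Mean rate = 3.2 mm / 49 years ≈ 0.065 mm/yr.
Length of B = 0.065 × 59 = 3.8 mm.

3.8 mm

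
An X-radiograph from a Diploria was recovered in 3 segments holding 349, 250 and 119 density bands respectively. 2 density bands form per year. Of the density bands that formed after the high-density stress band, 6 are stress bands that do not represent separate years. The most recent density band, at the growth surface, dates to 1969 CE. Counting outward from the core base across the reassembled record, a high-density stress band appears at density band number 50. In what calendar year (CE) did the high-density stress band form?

Total density bands = 349 + 250 + 119 = 718.
718 − 50 = 668 density bands lie beyond the high-density stress band toward the growth surface.
668 − 6 false = 662 true density bands after the high-density stress band.
Dividing by 2 density bands per year: 662 / 2 = 331 years.
Counting back 331 years from 1969 CE places the high-density stress band in 1969 − 331 = 1638 CE.

1638 CE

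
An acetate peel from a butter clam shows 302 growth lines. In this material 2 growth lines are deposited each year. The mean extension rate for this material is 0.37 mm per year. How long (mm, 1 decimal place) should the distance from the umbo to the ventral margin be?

55.9 mm

With 2 growth lines per year, 302 / 2 = 151 years.
Predicted length = 0.37 mm/year × 151 years = 55.9 mm.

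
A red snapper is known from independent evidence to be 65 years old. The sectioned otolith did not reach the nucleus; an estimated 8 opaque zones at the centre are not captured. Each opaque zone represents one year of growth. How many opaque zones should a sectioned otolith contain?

One opaque zone per year gives 65 opaque zones over 65 years.
Less the 8 uncaptured opaque zones: 65 − 8 = 57.

57 opaque zones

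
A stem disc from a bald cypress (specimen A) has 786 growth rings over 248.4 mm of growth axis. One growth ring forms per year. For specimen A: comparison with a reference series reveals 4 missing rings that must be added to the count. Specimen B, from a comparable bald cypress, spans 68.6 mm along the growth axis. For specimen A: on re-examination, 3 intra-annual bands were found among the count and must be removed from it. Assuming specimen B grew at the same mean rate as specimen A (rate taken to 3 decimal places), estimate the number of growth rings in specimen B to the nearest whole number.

Specimen A: adjusted count: 786 − 3 + 4 = 787 growth rings.
A: 248.4 mm over 787 years gives 248.4 / 787 ≈ 0.316 mm per year.
For B, 68.6 / 0.316 = 217.09 years ≈ 217 growth rings.

217 growth rings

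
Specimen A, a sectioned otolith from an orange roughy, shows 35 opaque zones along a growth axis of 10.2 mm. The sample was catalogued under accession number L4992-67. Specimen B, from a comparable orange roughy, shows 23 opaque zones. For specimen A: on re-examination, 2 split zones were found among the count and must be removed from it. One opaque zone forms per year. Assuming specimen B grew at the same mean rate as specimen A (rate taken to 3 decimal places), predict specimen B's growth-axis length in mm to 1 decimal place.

7.1 mm

Specimen A: after corrections the count is 35 − 2 = 33 opaque zones.
A: 10.2 mm over 33 years gives 10.2 / 33 ≈ 0.309 mm/year.
B's length ≈ 0.309 × 23 = 7.1 mm.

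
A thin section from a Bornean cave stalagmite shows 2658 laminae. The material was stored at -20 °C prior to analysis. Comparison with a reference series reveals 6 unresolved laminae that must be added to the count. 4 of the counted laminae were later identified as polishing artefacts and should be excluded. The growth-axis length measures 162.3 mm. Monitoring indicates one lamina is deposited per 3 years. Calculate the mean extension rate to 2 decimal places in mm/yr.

0.02 mm/yr

Correcting the raw count gives 2658 − 4 + 6 = 2660 true laminae.
At 3 years per lamina, 2660 × 3 = 7980 years.
Mean rate = 162.3 mm / 7980 years ≈ 0.02 mm/yr.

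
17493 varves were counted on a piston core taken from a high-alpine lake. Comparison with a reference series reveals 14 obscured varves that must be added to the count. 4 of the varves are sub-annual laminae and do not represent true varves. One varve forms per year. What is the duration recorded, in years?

17503 years

Adjusted count: 17493 − 4 + 14 = 17503 varves.
One varve per year makes the duration 17503 years.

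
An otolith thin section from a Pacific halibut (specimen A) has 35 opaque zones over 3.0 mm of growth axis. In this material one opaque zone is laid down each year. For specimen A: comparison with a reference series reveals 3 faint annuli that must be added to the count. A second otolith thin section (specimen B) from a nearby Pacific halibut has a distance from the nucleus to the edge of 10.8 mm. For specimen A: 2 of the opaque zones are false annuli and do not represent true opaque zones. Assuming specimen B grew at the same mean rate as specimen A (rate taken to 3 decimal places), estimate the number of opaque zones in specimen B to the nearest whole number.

130 opaque zones

Specimen A: correcting the raw count gives 35 − 2 + 3 = 36 true opaque zones.
A: 3.0 mm over 36 years gives 3.0 / 36 ≈ 0.083 mm/yr.
Specimen B: 10.8 mm / 0.083 mm per year = 130.12 years ≈ 130 opaque zones.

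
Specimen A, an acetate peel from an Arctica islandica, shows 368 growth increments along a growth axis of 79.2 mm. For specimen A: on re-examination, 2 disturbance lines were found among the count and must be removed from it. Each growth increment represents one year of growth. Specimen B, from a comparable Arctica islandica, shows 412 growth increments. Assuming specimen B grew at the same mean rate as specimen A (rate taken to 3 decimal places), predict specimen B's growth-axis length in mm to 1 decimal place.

89.0 mm

Specimen A: correcting the raw count gives 368 − 2 = 366 true growth increments.
A: 79.2 mm over 366 years gives 79.2 / 366 ≈ 0.216 mm/yr.
B's length ≈ 0.216 × 412 = 89.0 mm.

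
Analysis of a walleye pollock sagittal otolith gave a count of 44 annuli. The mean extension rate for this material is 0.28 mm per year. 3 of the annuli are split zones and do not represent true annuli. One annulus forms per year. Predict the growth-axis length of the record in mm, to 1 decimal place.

True annulus count = 44 − 3 = 41.
41 years at 0.28 mm/year gives 0.28 × 41 = 11.5 mm.

11.5 mm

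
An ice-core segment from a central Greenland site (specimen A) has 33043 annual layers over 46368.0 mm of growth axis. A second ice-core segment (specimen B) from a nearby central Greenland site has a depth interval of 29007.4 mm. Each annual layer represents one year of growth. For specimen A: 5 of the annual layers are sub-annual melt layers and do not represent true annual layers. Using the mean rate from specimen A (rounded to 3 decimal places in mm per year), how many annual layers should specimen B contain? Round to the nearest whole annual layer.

Specimen A: correcting the raw count gives 33043 − 5 = 33038 true annual layers.
A: 46368.0 mm over 33038 years gives 46368.0 / 33038 ≈ 1.403 mm/yr.
For B, 29007.4 / 1.403 = 20675.27 years ≈ 20675 annual layers.

20675 annual layers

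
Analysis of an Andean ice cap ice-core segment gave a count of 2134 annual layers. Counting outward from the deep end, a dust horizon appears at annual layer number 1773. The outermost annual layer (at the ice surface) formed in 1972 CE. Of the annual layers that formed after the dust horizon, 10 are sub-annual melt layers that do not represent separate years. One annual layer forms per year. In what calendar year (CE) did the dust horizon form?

1621 CE

The dust horizon sits at annual layer 1773 from the deep end, so 2134 − 1773 = 361 annual layers formed after it.
Excluding 10 false annual layers: 361 − 10 = 351.
1972 − 351 = 1621 CE.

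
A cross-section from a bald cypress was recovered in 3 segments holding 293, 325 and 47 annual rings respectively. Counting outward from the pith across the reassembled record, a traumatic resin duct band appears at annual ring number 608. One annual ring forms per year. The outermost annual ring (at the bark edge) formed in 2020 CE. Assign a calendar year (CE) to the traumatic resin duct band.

Total annual rings = 293 + 325 + 47 = 665.
Between annual ring 608 and the bark edge there are 665 − 608 = 57 annual rings.
The annual ring at the bark edge is 2020 CE, so the traumatic resin duct band dates to 2020 − 57 = 1963 CE.

1963 CE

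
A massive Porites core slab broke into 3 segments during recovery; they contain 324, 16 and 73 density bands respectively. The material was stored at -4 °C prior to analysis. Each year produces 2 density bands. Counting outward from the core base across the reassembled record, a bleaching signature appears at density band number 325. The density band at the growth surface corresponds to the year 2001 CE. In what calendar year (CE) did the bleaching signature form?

1957 CE

Total density bands = 324 + 16 + 73 = 413.
413 − 325 = 88 density bands lie beyond the bleaching signature toward the growth surface.
88 density bands at 2 per year is 88 / 2 = 44 years.
The density band at the growth surface is 2001 CE, so the bleaching signature dates to 2001 − 44 = 1957 CE.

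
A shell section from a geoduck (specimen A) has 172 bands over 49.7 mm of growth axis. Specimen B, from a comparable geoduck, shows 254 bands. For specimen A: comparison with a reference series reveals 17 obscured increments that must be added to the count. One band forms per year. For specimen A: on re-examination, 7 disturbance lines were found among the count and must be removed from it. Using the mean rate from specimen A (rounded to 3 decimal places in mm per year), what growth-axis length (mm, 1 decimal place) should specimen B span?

69.3 mm

Specimen A: correcting the raw count gives 172 − 7 + 17 = 182 true bands.
A: 49.7 mm over 182 years gives 49.7 / 182 ≈ 0.273 mm per year.
B's length ≈ 0.273 × 254 = 69.3 mm.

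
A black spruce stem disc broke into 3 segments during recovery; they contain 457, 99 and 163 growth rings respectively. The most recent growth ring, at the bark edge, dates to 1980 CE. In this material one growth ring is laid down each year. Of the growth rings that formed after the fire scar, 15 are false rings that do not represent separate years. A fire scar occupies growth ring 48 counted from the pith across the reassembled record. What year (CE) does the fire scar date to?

Total growth rings = 457 + 99 + 163 = 719.
Between growth ring 48 and the bark edge there are 719 − 48 = 671 growth rings.
Removing the 15 false growth rings leaves 671 − 15 = 656 true growth rings beyond the fire scar.
1980 − 656 = 1324 CE.

1324 CE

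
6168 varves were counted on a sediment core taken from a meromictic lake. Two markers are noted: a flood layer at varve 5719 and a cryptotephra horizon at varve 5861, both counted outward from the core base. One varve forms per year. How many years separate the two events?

142 years

The two markers are separated by 5861 − 5719 = 142 varves.
That is 142 years at one varve per year.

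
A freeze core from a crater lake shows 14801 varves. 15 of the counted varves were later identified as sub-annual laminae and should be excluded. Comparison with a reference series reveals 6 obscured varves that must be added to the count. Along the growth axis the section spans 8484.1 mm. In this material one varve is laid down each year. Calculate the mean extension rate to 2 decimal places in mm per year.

0.57 mm per year

Correcting the raw count gives 14801 − 15 + 6 = 14792 true varves.
Mean rate = 8484.1 mm / 14792 years ≈ 0.57 mm per year.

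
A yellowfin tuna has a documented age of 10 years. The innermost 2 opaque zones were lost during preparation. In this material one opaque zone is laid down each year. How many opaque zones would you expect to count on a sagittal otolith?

8 opaque zones

Expected opaque zones over 10 years: 10.
10 − 2 missed = 8 opaque zones expected in the prepared section.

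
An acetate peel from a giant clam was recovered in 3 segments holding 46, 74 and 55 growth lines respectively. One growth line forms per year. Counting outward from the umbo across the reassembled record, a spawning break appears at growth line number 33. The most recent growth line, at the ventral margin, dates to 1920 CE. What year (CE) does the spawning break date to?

1778 CE

Total growth lines = 46 + 74 + 55 = 175.
Between growth line 33 and the ventral margin there are 175 − 33 = 142 growth lines.
1920 − 142 = 1778 CE.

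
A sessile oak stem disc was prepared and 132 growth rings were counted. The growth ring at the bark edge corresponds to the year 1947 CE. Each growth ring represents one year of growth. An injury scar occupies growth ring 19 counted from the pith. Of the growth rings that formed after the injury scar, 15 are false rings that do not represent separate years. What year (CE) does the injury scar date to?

1849 CE

Between growth ring 19 and the bark edge there are 132 − 19 = 113 growth rings.
113 − 15 false = 98 true growth rings after the injury scar.
1947 − 98 = 1849 CE.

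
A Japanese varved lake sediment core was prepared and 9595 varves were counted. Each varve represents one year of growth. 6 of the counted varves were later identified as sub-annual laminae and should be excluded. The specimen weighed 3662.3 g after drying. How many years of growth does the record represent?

Correcting the raw count gives 9595 − 6 = 9589 true varves.
With a one-to-one varve periodicity this is 9589 years.

9589 years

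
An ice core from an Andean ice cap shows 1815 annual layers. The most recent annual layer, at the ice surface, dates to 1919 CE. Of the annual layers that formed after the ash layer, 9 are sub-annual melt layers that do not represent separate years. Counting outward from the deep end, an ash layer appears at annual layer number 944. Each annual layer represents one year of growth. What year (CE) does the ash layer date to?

1057 CE

Between annual layer 944 and the ice surface there are 1815 − 944 = 871 annual layers.
Removing the 9 false annual layers leaves 871 − 9 = 862 true annual layers beyond the ash layer.
The annual layer at the ice surface is 1919 CE, so the ash layer dates to 1919 − 862 = 1057 CE.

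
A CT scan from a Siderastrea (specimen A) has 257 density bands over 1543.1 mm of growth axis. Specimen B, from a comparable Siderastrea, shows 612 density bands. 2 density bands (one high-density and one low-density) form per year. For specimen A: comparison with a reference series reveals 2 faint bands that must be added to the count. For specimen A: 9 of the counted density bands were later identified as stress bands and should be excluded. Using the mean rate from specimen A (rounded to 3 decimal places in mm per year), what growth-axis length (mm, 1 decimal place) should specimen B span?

3777.6 mm

Specimen A: correcting the raw count gives 257 − 9 + 2 = 250 true density bands.
Specimen A: 250 density bands at 2 per year is 250 / 2 = 125 years.
A: Mean rate = 1543.1 mm / 125 years ≈ 12.345 mm per year.
Specimen B: 612 density bands at 2 per year is 612 / 2 = 306 years. For B, 12.345 mm/year × 306 years = 3777.6 mm.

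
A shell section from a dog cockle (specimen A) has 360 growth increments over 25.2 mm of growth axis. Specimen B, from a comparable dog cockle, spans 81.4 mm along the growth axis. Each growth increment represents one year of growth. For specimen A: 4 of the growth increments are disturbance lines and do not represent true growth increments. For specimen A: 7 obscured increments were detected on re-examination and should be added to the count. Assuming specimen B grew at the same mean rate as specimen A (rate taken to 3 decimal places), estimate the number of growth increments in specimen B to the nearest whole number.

1180 growth increments

Specimen A: adjusted count: 360 − 4 + 7 = 363 growth increments.
A: Mean rate = 25.2 mm / 363 years ≈ 0.069 mm per year.
For B, 81.4 / 0.069 = 1179.71 years ≈ 1180 growth increments.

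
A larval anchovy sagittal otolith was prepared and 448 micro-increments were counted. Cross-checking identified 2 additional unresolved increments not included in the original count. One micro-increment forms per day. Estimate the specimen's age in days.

Correcting the raw count gives 448 + 2 = 450 true micro-increments.
One micro-increment per day makes the duration 450 days.

450 days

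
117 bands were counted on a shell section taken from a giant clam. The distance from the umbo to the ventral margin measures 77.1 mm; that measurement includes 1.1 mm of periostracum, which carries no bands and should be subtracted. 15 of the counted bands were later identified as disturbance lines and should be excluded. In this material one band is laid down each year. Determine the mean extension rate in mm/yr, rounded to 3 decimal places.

Adjusted count: 117 − 15 = 102 bands.
Removing the 1.1 mm offcut leaves 77.1 − 1.1 = 76.0 mm.
Extension rate ≈ 76.0 / 102 = 0.745 mm/yr.

0.745 mm/yr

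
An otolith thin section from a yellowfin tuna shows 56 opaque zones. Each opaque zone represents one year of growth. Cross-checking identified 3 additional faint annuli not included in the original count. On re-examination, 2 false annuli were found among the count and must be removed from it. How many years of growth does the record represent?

Correcting the raw count gives 56 − 2 + 3 = 57 true opaque zones.
With a one-to-one opaque zone periodicity this is 57 years.

57 years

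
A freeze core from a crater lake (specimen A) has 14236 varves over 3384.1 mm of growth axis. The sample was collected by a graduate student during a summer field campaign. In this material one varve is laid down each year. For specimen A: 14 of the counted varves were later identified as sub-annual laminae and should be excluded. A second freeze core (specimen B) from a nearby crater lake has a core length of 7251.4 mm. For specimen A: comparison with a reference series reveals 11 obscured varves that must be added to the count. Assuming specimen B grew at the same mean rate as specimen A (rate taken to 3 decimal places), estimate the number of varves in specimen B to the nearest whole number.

Specimen A: correcting the raw count gives 14236 − 14 + 11 = 14233 true varves.
A: Mean rate = 3384.1 mm / 14233 years ≈ 0.238 mm/yr.
Specimen B: 7251.4 mm / 0.238 mm per year = 30468.07 years ≈ 30468 varves.

30468 varves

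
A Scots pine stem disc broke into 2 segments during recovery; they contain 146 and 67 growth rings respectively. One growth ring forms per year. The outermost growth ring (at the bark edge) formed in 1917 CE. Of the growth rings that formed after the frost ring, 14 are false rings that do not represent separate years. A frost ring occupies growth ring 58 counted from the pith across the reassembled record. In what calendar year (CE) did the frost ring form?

1776 CE

Total growth rings = 146 + 67 = 213.
Between growth ring 58 and the bark edge there are 213 − 58 = 155 growth rings.
Removing the 14 false growth rings leaves 155 − 14 = 141 true growth rings beyond the frost ring.
The growth ring at the bark edge is 1917 CE, so the frost ring dates to 1917 − 141 = 1776 CE.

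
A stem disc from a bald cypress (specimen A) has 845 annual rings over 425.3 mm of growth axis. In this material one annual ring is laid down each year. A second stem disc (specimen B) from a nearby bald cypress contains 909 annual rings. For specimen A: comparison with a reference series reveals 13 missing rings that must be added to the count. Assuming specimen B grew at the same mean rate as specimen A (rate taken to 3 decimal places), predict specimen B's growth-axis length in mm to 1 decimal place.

450.9 mm

Specimen A: correcting the raw count gives 845 + 13 = 858 true annual rings.
A: Mean rate = 425.3 mm / 858 years ≈ 0.496 mm/year.
B's length ≈ 0.496 × 909 = 450.9 mm.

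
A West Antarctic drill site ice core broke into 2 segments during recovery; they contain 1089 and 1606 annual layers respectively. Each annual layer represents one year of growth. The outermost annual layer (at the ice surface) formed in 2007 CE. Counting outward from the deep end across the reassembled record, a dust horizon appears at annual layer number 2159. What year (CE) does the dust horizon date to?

1471 CE

Total annual layers = 1089 + 1606 = 2695.
Between annual layer 2159 and the ice surface there are 2695 − 2159 = 536 annual layers.
The annual layer at the ice surface is 2007 CE, so the dust horizon dates to 2007 − 536 = 1471 CE.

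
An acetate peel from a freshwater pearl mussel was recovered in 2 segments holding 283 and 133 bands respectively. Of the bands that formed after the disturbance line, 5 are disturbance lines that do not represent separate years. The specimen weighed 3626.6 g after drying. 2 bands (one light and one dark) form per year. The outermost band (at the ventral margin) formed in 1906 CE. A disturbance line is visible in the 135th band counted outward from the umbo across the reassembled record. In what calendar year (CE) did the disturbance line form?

1768 CE

Total bands = 283 + 133 = 416.
The disturbance line sits at band 135 from the umbo, so 416 − 135 = 281 bands formed after it.
281 − 5 false = 276 true bands after the disturbance line.
Dividing by 2 bands per year: 276 / 2 = 138 years.
Counting back 138 years from 1906 CE places the disturbance line in 1906 − 138 = 1768 CE.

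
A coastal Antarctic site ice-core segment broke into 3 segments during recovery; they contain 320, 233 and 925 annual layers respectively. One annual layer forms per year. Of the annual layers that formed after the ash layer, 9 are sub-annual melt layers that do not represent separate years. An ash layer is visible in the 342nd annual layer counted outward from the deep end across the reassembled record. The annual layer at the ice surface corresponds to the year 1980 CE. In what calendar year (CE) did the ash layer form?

Total annual layers = 320 + 233 + 925 = 1478.
The ash layer sits at annual layer 342 from the deep end, so 1478 − 342 = 1136 annual layers formed after it.
1136 − 9 false = 1127 true annual layers after the ash layer.
The annual layer at the ice surface is 1980 CE, so the ash layer dates to 1980 − 1127 = 853 CE.

853 CE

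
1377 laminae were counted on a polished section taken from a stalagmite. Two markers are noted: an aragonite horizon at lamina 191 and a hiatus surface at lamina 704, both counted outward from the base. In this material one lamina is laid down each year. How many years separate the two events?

704 − 191 = 513 laminae lie between the two events.
One lamina per year makes the interval 513 years.

513 years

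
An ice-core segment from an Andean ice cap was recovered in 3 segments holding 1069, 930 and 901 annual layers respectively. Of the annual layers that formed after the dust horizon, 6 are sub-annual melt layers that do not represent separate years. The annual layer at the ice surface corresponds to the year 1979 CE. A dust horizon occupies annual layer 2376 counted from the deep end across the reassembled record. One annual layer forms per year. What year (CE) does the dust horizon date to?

1461 CE

Total annual layers = 1069 + 930 + 901 = 2900.
2900 − 2376 = 524 annual layers lie beyond the dust horizon toward the ice surface.
Excluding 6 false annual layers: 524 − 6 = 518.
The annual layer at the ice surface is 1979 CE, so the dust horizon dates to 1979 − 518 = 1461 CE.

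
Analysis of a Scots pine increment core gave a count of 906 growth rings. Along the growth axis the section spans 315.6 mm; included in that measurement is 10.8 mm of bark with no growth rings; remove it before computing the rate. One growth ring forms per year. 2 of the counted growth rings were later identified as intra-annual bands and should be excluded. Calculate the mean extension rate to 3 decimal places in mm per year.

0.337 mm per year

After corrections the count is 906 − 2 = 904 growth rings.
Removing the 10.8 mm offcut leaves 315.6 − 10.8 = 304.8 mm.
Extension rate ≈ 304.8 / 904 = 0.337 mm per year.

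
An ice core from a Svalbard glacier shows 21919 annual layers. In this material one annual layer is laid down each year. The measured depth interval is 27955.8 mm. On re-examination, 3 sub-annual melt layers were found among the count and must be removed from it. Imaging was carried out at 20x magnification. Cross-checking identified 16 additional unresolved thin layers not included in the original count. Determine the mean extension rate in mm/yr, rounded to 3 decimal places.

True annual layer count = 21919 − 3 + 16 = 21932.
Extension rate ≈ 27955.8 / 21932 = 1.275 mm/yr.

1.275 mm/yr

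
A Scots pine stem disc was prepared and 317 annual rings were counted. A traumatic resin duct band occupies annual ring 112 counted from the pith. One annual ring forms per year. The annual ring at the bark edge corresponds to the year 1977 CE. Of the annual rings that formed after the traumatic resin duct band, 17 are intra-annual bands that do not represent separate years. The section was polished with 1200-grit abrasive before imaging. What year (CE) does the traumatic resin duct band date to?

1789 CE

317 − 112 = 205 annual rings lie beyond the traumatic resin duct band toward the bark edge.
Excluding 17 false annual rings: 205 − 17 = 188.
The annual ring at the bark edge is 1977 CE, so the traumatic resin duct band dates to 1977 − 188 = 1789 CE.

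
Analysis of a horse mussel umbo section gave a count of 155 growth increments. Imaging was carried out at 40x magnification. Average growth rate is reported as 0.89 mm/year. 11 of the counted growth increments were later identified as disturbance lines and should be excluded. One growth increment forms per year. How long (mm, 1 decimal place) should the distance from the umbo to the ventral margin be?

128.2 mm

True growth increment count = 155 − 11 = 144.
Length ≈ 0.89 × 144 = 128.2 mm.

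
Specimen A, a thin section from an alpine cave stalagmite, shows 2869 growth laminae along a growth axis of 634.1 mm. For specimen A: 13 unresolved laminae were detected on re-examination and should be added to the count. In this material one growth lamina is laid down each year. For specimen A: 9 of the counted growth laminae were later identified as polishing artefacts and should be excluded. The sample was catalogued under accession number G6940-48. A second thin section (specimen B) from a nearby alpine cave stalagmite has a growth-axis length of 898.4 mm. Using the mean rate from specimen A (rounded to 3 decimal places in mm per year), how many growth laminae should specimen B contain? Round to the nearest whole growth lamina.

Specimen A: adjusted count: 2869 − 9 + 13 = 2873 growth laminae.
A: 634.1 mm over 2873 years gives 634.1 / 2873 ≈ 0.221 mm/yr.
Specimen B: 898.4 mm / 0.221 mm per year = 4065.16 years ≈ 4065 growth laminae.

4065 growth laminae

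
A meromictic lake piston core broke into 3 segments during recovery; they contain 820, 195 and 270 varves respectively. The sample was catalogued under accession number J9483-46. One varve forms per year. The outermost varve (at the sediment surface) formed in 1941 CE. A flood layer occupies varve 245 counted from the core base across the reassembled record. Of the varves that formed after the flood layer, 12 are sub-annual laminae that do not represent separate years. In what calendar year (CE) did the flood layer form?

Total varves = 820 + 195 + 270 = 1285.
1285 − 245 = 1040 varves lie beyond the flood layer toward the sediment surface.
Removing the 12 false varves leaves 1040 − 12 = 1028 true varves beyond the flood layer.
1941 − 1028 = 913 CE.

913 CE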